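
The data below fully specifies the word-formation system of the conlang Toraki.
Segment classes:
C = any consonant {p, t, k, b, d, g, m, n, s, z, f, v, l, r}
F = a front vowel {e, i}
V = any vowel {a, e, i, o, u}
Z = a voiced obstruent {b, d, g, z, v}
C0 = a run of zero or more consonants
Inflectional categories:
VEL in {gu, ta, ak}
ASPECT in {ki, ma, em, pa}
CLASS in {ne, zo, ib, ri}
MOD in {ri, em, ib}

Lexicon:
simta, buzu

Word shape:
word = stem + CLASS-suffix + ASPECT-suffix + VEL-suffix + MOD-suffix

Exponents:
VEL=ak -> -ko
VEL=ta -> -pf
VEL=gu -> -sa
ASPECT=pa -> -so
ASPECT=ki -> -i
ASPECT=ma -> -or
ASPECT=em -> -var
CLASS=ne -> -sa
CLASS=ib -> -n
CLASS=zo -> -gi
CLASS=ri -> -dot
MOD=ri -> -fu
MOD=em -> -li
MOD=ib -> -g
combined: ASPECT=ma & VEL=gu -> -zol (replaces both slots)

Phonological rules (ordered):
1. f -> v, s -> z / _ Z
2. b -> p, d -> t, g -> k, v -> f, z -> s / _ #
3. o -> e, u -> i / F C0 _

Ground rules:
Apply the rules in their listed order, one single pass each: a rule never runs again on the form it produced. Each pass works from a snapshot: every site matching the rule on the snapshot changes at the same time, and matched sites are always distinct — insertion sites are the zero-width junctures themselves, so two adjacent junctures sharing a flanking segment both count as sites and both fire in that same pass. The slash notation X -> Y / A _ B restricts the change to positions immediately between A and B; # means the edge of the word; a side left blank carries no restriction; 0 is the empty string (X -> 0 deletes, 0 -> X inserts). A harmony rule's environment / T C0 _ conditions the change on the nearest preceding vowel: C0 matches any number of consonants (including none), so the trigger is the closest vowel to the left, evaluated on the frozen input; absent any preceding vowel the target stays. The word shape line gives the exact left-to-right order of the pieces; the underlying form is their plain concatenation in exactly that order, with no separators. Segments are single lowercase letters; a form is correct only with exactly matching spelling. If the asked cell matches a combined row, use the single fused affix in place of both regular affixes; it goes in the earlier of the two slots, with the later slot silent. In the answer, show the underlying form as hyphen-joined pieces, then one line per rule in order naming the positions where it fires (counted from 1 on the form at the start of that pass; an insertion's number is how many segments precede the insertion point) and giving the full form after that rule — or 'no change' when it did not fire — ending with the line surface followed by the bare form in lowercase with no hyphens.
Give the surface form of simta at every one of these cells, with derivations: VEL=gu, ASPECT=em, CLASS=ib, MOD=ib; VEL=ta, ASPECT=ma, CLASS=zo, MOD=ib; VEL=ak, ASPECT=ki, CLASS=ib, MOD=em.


cell VEL=gu, ASPECT=em, CLASS=ib, MOD=ib:
underlying: simta-n-var-sa-g
1. f -> v, s -> z / _ Z: no change
2. b -> p, d -> t, g -> k, v -> f, z -> s / _ #: fires at position(s) 12: simtanvarsak
3. o -> e, u -> i / F C0 _: no change
surface: simtanvarsak

cell VEL=ta, ASPECT=ma, CLASS=zo, MOD=ib:
underlying: simta-gi-or-pf-g
1. f -> v, s -> z / _ Z: fires at position(s) 11: simtagiorpvg
2. b -> p, d -> t, g -> k, v -> f, z -> s / _ #: fires at position(s) 12: simtagiorpvk
3. o -> e, u -> i / F C0 _: fires at position(s) 8: simtagierpvk
surface: simtagierpvk

cell VEL=ak, ASPECT=ki, CLASS=ib, MOD=em:
underlying: simta-n-i-ko-li
1. f -> v, s -> z / _ Z: no change
2. b -> p, d -> t, g -> k, v -> f, z -> s / _ #: no change
3. o -> e, u -> i / F C0 _: fires at position(s) 9: simtanikeli
surface: simtanikeli


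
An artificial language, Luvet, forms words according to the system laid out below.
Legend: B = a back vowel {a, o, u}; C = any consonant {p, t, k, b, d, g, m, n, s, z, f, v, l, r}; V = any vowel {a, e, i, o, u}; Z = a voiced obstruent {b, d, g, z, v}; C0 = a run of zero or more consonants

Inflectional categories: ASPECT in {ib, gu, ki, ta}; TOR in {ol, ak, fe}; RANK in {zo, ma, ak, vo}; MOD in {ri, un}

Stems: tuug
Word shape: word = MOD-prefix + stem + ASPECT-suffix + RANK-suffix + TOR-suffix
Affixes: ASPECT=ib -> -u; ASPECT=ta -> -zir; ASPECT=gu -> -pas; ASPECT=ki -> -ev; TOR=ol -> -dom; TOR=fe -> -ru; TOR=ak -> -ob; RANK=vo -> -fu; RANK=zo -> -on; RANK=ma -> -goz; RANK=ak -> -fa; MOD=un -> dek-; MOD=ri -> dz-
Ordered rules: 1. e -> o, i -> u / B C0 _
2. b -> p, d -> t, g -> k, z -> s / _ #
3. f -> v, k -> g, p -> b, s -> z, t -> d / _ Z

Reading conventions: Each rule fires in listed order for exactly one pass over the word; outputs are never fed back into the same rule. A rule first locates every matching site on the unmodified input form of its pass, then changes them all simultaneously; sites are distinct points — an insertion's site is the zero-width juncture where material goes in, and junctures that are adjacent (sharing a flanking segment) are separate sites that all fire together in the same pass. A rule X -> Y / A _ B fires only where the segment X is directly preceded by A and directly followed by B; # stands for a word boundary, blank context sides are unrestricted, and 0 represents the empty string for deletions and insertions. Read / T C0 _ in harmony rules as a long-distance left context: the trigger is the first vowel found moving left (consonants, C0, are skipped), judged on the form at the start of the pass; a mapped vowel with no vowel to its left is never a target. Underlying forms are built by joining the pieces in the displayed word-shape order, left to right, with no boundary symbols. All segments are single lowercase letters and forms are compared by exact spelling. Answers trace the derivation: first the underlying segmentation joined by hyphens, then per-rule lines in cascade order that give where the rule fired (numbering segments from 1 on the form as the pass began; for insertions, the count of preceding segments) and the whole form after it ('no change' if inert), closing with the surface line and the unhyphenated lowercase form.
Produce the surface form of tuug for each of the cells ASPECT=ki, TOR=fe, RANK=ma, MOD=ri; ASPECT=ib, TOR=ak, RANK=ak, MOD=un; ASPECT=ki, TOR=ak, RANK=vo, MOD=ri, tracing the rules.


cell ASPECT=ki, TOR=fe, RANK=ma, MOD=ri:
underlying: dz-tuug-ev-goz-ru
1. e -> o, i -> u / B C0 _: fires at position(s) 7: dztuugovgozru
2. b -> p, d -> t, g -> k, z -> s / _ #: no change
3. f -> v, k -> g, p -> b, s -> z, t -> d / _ Z: no change
surface: dztuugovgozru

cell ASPECT=ib, TOR=ak, RANK=ak, MOD=un:
underlying: dek-tuug-u-fa-ob
1. e -> o, i -> u / B C0 _: no change
2. b -> p, d -> t, g -> k, z -> s / _ #: fires at position(s) 12: dektuugufaop
3. f -> v, k -> g, p -> b, s -> z, t -> d / _ Z: no change
surface: dektuugufaop

cell ASPECT=ki, TOR=ak, RANK=vo, MOD=ri:
underlying: dz-tuug-ev-fu-ob
1. e -> o, i -> u / B C0 _: fires at position(s) 7: dztuugovfuob
2. b -> p, d -> t, g -> k, z -> s / _ #: fires at position(s) 12: dztuugovfuop
3. f -> v, k -> g, p -> b, s -> z, t -> d / _ Z: no change
surface: dztuugovfuop


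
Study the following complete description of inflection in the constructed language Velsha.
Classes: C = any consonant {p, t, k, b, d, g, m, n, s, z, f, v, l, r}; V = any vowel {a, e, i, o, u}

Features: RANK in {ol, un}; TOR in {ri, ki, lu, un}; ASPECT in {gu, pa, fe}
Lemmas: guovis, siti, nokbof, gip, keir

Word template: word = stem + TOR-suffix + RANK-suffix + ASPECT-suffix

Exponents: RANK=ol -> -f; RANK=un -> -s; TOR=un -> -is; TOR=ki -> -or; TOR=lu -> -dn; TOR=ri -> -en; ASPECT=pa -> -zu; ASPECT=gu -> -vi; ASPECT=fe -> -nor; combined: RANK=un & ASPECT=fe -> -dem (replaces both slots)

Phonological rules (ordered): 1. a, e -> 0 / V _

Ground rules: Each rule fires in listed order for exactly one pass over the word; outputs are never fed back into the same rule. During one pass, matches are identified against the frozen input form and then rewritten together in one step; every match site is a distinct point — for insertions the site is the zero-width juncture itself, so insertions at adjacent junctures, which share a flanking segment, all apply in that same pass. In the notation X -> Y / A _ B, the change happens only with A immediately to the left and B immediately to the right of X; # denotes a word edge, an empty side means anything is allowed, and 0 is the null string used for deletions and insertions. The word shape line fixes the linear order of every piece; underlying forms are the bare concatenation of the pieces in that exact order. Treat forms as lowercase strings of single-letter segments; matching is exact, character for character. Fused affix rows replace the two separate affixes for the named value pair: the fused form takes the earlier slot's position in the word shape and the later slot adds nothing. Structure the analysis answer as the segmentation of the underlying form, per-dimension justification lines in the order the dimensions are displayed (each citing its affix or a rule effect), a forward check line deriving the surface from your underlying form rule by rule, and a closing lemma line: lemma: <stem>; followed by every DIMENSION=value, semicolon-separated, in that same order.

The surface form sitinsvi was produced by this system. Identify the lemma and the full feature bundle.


underlying: siti-en-s-vi
RANK=un - signalled by the affix -s
TOR=ri - signalled by the affix -en
ASPECT=gu - signalled by the affix -vi
check: sitiensvi -> sitinsvi
lemma: siti; RANK=un; TOR=ri; ASPECT=gu


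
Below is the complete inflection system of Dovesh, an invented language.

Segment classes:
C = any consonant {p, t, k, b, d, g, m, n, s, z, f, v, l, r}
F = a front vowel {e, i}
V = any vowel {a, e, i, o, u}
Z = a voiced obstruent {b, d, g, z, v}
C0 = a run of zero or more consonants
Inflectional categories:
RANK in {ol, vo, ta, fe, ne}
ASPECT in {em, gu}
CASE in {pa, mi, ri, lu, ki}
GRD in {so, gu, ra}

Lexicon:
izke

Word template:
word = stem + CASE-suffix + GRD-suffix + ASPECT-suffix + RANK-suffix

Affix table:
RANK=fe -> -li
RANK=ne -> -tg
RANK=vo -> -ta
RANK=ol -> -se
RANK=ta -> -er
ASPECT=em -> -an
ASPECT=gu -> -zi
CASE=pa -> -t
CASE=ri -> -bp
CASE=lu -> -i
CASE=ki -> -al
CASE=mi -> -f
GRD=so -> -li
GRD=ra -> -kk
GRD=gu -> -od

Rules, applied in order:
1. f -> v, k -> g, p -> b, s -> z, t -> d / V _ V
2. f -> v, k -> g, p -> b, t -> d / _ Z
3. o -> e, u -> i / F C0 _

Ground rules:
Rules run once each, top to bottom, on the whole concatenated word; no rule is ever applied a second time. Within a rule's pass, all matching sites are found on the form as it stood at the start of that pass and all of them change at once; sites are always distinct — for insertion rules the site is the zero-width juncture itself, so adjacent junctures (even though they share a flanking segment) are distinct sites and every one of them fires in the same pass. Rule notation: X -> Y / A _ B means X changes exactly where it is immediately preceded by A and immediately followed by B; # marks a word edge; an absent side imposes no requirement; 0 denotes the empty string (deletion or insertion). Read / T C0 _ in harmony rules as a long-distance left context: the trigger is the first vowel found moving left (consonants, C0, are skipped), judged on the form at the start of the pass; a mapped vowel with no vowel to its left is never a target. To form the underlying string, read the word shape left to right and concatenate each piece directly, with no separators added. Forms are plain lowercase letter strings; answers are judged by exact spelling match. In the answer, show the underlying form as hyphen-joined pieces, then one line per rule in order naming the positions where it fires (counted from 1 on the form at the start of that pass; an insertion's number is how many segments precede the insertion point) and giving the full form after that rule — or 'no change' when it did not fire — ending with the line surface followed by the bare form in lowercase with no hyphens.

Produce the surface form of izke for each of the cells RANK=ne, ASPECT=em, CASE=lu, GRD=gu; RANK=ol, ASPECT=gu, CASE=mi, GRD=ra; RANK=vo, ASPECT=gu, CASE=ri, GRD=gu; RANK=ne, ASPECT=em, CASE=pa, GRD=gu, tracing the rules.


cell RANK=ne, ASPECT=em, CASE=lu, GRD=gu:
underlying: izke-i-od-an-tg
1. f -> v, k -> g, p -> b, s -> z, t -> d / V _ V: no change
2. f -> v, k -> g, p -> b, t -> d / _ Z: fires at position(s) 10: izkeiodandg
3. o -> e, u -> i / F C0 _: fires at position(s) 6: izkeiedandg
surface: izkeiedandg

cell RANK=ol, ASPECT=gu, CASE=mi, GRD=ra:
underlying: izke-f-kk-zi-se
1. f -> v, k -> g, p -> b, s -> z, t -> d / V _ V: fires at position(s) 10: izkefkkzize
2. f -> v, k -> g, p -> b, t -> d / _ Z: fires at position(s) 7: izkefkgzize
3. o -> e, u -> i / F C0 _: no change
surface: izkefkgzize

cell RANK=vo, ASPECT=gu, CASE=ri, GRD=gu:
underlying: izke-bp-od-zi-ta
1. f -> v, k -> g, p -> b, s -> z, t -> d / V _ V: fires at position(s) 11: izkebpodzida
2. f -> v, k -> g, p -> b, t -> d / _ Z: no change
3. o -> e, u -> i / F C0 _: fires at position(s) 7: izkebpedzida
surface: izkebpedzida

cell RANK=ne, ASPECT=em, CASE=pa, GRD=gu:
underlying: izke-t-od-an-tg
1. f -> v, k -> g, p -> b, s -> z, t -> d / V _ V: fires at position(s) 5: izkedodantg
2. f -> v, k -> g, p -> b, t -> d / _ Z: fires at position(s) 10: izkedodandg
3. o -> e, u -> i / F C0 _: fires at position(s) 6: izkededandg
surface: izkededandg


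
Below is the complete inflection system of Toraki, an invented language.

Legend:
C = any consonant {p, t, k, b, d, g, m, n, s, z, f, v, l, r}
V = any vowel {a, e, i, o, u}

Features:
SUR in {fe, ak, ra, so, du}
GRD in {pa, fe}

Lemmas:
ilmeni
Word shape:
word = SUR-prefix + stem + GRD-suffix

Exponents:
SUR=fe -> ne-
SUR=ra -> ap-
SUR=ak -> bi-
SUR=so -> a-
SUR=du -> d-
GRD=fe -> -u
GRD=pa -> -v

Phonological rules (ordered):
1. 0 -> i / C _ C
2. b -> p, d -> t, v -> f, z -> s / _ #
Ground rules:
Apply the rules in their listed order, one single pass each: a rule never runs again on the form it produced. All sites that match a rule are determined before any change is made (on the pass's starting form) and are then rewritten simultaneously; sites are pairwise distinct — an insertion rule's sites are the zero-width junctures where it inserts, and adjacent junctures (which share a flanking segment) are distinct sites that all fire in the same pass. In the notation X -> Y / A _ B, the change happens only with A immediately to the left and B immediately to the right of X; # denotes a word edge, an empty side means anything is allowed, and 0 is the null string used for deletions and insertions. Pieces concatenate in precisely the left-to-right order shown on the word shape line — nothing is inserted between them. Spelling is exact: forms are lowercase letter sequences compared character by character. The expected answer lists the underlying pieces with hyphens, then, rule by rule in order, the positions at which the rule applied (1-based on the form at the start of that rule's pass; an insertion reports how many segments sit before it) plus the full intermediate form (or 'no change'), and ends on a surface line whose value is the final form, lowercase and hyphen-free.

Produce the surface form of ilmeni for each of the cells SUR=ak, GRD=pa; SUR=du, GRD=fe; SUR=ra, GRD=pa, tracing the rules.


cell SUR=ak, GRD=pa:
underlying: bi-ilmeni-v
1. 0 -> i / C _ C: inserts after position(s) 4: biilimeniv
2. b -> p, d -> t, v -> f, z -> s / _ #: fires at position(s) 10: biilimenif
surface: biilimenif

cell SUR=du, GRD=fe:
underlying: d-ilmeni-u
1. 0 -> i / C _ C: inserts after position(s) 3: dilimeniu
2. b -> p, d -> t, v -> f, z -> s / _ #: no change
surface: dilimeniu

cell SUR=ra, GRD=pa:
underlying: ap-ilmeni-v
1. 0 -> i / C _ C: inserts after position(s) 4: apilimeniv
2. b -> p, d -> t, v -> f, z -> s / _ #: fires at position(s) 10: apilimenif
surface: apilimenif


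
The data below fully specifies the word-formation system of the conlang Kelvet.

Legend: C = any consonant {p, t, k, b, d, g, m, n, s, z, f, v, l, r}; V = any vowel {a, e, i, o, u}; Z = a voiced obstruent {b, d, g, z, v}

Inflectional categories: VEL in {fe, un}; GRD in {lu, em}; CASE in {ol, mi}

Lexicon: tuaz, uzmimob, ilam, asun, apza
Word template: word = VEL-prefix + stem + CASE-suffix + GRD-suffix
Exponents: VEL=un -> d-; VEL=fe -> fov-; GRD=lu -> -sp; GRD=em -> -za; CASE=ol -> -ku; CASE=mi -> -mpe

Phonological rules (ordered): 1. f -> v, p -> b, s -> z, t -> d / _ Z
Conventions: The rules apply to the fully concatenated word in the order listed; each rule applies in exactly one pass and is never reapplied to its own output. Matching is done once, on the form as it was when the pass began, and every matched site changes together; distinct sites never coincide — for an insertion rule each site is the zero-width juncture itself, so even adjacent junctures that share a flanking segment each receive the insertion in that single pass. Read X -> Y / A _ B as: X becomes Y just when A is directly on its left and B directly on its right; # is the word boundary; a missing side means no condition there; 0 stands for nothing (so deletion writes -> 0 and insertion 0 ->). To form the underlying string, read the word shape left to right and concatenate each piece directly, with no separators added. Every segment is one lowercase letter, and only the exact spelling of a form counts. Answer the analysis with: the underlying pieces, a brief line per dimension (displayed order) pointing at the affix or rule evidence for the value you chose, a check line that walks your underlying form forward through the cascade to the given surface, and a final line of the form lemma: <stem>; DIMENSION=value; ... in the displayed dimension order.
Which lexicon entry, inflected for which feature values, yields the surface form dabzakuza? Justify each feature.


underlying: d-apza-ku-za
VEL=un - signalled by the affix d-
GRD=em - signalled by the affix -za
CASE=ol - signalled by the affix -ku
check: dapzakuza -> dabzakuza
lemma: apza; VEL=un; GRD=em; CASE=ol


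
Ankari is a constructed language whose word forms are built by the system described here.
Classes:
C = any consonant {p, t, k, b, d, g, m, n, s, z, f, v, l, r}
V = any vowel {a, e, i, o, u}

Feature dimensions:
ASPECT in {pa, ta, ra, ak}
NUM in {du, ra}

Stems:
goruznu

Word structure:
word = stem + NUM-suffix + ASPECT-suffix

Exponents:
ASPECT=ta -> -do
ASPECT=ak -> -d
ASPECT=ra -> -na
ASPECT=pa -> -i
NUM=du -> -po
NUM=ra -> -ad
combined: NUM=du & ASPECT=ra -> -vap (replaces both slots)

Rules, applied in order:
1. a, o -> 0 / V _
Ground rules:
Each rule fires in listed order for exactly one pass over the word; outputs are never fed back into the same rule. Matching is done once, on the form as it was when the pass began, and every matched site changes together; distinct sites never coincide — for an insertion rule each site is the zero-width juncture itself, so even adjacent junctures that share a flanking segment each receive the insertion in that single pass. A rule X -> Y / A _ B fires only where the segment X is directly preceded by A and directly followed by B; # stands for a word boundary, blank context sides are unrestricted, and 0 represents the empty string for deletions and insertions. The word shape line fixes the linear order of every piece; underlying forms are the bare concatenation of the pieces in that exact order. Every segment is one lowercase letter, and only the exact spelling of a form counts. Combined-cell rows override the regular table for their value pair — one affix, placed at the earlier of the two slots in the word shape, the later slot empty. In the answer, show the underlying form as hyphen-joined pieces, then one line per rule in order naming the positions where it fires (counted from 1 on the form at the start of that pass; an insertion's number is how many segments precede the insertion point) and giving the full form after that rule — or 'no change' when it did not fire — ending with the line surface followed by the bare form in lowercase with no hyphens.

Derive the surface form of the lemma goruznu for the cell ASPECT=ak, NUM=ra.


underlying: goruznu-ad-d
1. a, o -> 0 / V _: fires at position(s) 8: goruznudd
surface: goruznudd


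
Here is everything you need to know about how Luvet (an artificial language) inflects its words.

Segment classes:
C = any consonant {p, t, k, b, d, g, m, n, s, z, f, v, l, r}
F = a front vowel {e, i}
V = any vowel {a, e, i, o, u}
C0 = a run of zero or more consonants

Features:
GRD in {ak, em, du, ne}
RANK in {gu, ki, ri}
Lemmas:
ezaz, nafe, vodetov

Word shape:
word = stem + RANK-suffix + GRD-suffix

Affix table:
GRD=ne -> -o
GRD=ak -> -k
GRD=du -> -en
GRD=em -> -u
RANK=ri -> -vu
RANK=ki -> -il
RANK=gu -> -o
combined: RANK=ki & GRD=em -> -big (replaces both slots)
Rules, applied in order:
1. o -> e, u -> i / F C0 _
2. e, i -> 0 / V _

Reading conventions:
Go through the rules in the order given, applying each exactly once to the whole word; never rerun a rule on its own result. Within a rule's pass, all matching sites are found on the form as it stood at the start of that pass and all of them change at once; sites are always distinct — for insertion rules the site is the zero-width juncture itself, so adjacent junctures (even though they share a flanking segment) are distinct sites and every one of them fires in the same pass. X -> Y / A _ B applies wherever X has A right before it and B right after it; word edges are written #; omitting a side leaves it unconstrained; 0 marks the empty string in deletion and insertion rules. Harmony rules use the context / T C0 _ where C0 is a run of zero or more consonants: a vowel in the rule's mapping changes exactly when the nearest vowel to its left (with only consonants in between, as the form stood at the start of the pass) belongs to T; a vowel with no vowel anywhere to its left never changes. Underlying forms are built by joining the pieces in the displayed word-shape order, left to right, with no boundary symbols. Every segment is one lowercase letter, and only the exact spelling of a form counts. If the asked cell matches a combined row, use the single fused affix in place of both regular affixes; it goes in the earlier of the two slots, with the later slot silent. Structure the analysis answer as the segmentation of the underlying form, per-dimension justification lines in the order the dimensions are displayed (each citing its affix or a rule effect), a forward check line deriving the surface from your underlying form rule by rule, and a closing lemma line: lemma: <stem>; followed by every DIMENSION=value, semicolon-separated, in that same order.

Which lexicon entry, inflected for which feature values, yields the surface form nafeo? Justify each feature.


underlying: nafe-o-o
GRD=ne - signalled by the affix -o
RANK=gu - signalled by the affix -o
check: nafeoo -> nafeeo -> nafeo
lemma: nafe; GRD=ne; RANK=gu


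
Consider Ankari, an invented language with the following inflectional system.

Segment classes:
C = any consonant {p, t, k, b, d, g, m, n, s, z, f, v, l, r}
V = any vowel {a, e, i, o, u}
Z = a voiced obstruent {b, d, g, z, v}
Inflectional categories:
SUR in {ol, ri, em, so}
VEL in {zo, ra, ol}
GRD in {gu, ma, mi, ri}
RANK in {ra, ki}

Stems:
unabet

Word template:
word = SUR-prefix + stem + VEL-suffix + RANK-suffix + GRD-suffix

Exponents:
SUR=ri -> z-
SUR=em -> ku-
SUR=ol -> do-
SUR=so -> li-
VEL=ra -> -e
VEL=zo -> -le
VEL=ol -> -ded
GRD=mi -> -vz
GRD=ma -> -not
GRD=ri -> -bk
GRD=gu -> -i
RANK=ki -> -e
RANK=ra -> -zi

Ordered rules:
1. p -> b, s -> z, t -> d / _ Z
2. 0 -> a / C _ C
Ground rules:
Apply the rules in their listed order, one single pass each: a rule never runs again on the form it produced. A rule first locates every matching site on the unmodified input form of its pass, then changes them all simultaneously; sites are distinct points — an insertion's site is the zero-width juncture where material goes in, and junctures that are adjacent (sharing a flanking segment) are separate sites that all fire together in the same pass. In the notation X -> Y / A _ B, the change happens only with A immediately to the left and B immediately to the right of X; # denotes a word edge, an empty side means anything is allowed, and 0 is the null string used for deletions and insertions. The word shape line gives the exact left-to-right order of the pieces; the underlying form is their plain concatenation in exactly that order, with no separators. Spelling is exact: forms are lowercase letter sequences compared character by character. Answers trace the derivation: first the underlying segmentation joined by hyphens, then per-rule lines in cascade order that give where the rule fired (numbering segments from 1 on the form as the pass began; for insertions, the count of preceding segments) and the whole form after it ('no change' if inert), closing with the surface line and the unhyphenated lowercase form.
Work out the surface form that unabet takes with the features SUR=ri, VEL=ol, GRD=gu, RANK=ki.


underlying: z-unabet-ded-e-i
1. p -> b, s -> z, t -> d / _ Z: fires at position(s) 7: zunabeddedei
2. 0 -> a / C _ C: inserts after position(s) 7: zunabedadedei
surface: zunabedadedei


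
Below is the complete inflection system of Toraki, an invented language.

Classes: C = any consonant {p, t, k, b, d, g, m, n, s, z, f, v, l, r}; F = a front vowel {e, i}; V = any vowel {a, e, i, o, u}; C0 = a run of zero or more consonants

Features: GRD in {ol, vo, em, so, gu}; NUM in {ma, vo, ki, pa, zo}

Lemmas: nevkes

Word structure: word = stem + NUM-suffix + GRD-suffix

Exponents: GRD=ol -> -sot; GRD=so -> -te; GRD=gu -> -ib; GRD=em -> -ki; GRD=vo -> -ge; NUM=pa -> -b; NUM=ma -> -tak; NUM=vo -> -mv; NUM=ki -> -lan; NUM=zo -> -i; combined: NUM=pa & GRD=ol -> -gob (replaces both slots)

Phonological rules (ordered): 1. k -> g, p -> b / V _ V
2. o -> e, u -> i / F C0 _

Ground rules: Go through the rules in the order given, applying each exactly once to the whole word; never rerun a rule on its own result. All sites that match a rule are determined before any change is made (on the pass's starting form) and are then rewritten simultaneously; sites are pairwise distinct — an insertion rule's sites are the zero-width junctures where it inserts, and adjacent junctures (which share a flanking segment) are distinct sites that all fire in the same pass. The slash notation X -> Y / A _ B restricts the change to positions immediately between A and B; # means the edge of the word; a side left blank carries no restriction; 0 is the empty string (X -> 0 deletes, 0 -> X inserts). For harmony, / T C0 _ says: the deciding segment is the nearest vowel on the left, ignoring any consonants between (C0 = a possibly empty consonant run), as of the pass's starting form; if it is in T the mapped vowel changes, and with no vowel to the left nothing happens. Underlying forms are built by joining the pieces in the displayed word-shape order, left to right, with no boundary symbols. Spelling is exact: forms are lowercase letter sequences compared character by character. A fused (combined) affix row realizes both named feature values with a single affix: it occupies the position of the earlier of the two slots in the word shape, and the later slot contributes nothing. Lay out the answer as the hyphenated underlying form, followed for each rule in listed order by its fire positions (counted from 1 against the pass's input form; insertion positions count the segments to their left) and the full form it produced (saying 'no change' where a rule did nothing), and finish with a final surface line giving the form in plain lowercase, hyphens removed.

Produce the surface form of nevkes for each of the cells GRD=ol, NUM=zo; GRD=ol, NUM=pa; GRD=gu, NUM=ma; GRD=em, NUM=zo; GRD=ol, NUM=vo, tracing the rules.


cell GRD=ol, NUM=zo:
underlying: nevkes-i-sot
1. k -> g, p -> b / V _ V: no change
2. o -> e, u -> i / F C0 _: fires at position(s) 9: nevkesiset
surface: nevkesiset

cell GRD=ol, NUM=pa:
underlying: nevkes-gob
1. k -> g, p -> b / V _ V: no change
2. o -> e, u -> i / F C0 _: fires at position(s) 8: nevkesgeb
surface: nevkesgeb

cell GRD=gu, NUM=ma:
underlying: nevkes-tak-ib
1. k -> g, p -> b / V _ V: fires at position(s) 9: nevkestagib
2. o -> e, u -> i / F C0 _: no change
surface: nevkestagib

cell GRD=em, NUM=zo:
underlying: nevkes-i-ki
1. k -> g, p -> b / V _ V: fires at position(s) 8: nevkesigi
2. o -> e, u -> i / F C0 _: no change
surface: nevkesigi

cell GRD=ol, NUM=vo:
underlying: nevkes-mv-sot
1. k -> g, p -> b / V _ V: no change
2. o -> e, u -> i / F C0 _: fires at position(s) 10: nevkesmvset
surface: nevkesmvset


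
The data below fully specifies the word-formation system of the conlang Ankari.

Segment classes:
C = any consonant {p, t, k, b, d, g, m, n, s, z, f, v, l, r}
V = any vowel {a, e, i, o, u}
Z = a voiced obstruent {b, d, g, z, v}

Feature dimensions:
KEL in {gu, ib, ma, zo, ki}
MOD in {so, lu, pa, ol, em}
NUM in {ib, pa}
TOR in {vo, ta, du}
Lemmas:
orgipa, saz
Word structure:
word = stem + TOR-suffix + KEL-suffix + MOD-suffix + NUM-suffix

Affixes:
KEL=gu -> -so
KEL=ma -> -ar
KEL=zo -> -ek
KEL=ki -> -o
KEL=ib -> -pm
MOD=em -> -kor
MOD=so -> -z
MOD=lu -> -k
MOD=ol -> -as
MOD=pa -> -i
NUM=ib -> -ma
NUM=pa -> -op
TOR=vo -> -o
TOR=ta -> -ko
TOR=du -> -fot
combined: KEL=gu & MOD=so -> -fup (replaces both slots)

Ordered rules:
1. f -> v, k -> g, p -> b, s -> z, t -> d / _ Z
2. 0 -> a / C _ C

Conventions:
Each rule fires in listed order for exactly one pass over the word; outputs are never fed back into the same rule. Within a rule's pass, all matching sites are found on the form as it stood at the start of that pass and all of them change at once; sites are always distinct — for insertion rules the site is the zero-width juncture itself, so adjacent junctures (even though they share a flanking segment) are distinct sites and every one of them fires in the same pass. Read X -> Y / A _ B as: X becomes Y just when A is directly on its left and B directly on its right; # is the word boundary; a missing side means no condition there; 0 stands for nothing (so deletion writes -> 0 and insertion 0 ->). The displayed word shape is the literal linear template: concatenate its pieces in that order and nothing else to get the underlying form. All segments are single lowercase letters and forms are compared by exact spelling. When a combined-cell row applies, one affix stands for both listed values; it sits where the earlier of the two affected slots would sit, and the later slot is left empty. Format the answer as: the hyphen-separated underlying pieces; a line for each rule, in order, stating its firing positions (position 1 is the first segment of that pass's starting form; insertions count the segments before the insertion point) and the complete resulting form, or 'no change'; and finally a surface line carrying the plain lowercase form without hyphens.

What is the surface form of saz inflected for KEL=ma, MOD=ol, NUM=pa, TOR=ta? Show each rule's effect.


underlying: saz-ko-ar-as-op
1. f -> v, k -> g, p -> b, s -> z, t -> d / _ Z: no change
2. 0 -> a / C _ C: inserts after position(s) 3: sazakoarasop
surface: sazakoarasop


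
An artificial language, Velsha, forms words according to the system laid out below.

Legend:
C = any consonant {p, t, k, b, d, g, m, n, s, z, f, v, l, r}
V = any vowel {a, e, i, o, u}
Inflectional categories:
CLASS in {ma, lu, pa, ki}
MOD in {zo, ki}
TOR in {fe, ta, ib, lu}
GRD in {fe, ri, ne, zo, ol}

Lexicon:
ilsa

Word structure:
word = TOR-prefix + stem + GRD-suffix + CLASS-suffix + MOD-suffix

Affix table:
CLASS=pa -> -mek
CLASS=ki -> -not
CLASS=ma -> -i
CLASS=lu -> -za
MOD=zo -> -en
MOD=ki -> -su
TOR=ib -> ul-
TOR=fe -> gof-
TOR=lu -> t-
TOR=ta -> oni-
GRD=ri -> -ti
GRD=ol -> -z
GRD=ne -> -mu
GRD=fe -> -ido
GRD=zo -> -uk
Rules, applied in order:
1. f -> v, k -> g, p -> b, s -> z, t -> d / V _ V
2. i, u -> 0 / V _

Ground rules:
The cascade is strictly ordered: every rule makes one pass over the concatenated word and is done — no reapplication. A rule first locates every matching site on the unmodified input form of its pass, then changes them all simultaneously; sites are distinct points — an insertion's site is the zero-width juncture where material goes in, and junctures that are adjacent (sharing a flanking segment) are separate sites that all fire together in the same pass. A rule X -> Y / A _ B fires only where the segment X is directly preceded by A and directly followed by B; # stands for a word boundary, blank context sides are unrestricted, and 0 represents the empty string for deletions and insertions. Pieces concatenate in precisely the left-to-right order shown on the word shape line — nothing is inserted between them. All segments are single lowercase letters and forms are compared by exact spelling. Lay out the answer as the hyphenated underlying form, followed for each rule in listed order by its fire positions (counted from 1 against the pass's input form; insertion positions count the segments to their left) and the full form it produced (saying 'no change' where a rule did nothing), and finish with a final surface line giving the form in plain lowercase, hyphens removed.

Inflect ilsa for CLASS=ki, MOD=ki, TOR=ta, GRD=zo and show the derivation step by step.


underlying: oni-ilsa-uk-not-su
1. f -> v, k -> g, p -> b, s -> z, t -> d / V _ V: no change
2. i, u -> 0 / V _: fires at position(s) 4, 8: onilsaknotsu
surface: onilsaknotsu


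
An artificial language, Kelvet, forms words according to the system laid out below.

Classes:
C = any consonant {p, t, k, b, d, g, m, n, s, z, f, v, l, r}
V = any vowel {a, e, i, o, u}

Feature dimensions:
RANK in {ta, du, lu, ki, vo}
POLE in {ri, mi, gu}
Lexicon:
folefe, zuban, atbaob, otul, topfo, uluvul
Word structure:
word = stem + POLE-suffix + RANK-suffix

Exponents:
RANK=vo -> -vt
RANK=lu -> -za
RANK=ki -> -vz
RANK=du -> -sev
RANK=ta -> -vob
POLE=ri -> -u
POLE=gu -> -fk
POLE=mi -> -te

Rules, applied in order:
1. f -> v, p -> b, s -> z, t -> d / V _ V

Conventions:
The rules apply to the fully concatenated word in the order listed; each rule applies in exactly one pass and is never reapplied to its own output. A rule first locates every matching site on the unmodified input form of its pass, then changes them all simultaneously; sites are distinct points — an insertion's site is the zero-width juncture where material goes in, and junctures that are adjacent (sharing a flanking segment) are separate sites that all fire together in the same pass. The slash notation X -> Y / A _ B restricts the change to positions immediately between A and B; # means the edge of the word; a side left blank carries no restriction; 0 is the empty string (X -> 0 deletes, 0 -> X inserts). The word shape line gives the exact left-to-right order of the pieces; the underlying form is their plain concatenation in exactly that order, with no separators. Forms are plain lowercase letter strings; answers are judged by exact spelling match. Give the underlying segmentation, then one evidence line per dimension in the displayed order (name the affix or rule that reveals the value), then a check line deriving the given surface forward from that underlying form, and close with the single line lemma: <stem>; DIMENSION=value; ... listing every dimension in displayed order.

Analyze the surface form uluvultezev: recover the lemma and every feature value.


underlying: uluvul-te-sev
RANK=du - signalled by the affix -sev
POLE=mi - signalled by the affix -te
check: uluvultesev -> uluvultezev
lemma: uluvul; RANK=du; POLE=mi


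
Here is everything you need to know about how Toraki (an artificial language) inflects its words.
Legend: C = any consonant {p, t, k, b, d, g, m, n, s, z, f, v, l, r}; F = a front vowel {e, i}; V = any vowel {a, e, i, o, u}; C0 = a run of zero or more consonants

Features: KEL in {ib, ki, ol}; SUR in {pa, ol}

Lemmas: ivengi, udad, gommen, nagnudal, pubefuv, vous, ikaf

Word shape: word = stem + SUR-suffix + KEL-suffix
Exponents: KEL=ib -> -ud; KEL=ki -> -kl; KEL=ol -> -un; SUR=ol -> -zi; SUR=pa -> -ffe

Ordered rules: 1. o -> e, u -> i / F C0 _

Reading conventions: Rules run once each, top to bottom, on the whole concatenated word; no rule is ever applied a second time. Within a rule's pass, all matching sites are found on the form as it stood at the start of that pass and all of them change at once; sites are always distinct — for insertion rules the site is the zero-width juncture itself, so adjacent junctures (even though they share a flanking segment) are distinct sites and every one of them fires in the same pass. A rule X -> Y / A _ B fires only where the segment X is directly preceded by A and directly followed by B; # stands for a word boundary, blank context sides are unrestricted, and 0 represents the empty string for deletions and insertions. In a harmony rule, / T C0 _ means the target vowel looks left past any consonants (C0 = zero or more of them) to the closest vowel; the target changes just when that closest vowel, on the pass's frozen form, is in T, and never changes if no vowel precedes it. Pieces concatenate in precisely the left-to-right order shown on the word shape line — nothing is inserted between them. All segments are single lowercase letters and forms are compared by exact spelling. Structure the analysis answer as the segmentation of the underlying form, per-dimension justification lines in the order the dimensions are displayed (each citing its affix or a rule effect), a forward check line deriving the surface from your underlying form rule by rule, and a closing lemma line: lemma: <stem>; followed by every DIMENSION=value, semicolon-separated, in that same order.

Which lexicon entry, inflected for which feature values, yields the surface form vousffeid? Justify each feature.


underlying: vous-ffe-ud
KEL=ib - signalled by the affix -ud
SUR=pa - signalled by the affix -ffe
check: vousffeud -> vousffeid
lemma: vous; KEL=ib; SUR=pa


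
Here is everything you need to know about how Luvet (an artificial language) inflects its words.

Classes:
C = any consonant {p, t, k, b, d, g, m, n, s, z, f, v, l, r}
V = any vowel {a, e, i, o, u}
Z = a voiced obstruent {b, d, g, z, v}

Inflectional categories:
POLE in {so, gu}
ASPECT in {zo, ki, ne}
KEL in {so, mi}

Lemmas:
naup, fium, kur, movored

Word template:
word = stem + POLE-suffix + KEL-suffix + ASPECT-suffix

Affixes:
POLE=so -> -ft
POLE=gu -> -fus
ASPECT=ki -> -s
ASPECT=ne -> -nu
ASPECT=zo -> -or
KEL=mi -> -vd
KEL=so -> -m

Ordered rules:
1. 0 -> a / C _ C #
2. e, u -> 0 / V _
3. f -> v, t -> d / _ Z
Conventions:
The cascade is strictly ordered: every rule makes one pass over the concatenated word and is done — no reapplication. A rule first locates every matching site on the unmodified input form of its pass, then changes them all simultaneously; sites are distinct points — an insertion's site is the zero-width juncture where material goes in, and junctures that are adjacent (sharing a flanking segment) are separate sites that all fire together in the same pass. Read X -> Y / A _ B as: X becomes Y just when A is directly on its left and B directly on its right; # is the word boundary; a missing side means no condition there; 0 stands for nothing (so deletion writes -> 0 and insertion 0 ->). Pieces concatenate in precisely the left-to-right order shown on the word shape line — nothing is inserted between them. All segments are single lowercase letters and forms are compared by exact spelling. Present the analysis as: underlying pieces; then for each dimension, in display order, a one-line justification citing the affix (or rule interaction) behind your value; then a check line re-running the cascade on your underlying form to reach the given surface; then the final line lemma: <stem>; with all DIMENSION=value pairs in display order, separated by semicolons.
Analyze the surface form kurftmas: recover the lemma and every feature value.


underlying: kur-ft-m-s
POLE=so - signalled by the affix -ft
ASPECT=ki - signalled by the affix -s
KEL=so - signalled by the affix -m
check: kurftms -> kurftmas -> kurftmas -> kurftmas
lemma: kur; POLE=so; ASPECT=ki; KEL=so


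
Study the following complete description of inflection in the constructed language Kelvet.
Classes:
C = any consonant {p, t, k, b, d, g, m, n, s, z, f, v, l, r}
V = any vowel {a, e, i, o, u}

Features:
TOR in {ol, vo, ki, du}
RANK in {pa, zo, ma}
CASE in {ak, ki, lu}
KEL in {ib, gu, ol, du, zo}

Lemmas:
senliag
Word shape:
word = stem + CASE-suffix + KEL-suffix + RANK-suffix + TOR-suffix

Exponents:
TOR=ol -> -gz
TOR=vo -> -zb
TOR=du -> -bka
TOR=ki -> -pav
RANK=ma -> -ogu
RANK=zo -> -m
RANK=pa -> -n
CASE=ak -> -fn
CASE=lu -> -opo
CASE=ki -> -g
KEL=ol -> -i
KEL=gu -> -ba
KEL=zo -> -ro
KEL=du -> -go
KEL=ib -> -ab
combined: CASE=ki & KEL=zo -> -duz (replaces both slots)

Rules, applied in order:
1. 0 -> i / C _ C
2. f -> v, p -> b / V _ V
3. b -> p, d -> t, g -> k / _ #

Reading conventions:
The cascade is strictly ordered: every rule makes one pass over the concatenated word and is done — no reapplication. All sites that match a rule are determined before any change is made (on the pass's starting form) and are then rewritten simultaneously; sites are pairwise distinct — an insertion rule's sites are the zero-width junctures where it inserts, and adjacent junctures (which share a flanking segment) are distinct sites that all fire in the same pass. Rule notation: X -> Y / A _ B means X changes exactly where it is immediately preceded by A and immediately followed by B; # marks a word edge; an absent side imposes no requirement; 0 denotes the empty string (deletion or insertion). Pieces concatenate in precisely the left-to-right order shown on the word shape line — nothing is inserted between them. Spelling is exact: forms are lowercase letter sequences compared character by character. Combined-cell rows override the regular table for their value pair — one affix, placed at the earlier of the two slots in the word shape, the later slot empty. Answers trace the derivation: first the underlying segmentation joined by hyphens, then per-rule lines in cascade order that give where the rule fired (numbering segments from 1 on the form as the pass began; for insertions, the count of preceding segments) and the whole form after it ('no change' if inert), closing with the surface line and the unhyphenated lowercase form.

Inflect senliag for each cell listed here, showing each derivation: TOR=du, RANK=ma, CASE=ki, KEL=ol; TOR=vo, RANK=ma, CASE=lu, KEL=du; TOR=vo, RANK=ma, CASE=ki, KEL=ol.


cell TOR=du, RANK=ma, CASE=ki, KEL=ol:
underlying: senliag-g-i-ogu-bka
1. 0 -> i / C _ C: inserts after position(s) 3, 7, 13: seniliagigiogubika
2. f -> v, p -> b / V _ V: no change
3. b -> p, d -> t, g -> k / _ #: no change
surface: seniliagigiogubika

cell TOR=vo, RANK=ma, CASE=lu, KEL=du:
underlying: senliag-opo-go-ogu-zb
1. 0 -> i / C _ C: inserts after position(s) 3, 16: seniliagopogooguzib
2. f -> v, p -> b / V _ V: fires at position(s) 10: seniliagobogooguzib
3. b -> p, d -> t, g -> k / _ #: fires at position(s) 19: seniliagobogooguzip
surface: seniliagobogooguzip

cell TOR=vo, RANK=ma, CASE=ki, KEL=ol:
underlying: senliag-g-i-ogu-zb
1. 0 -> i / C _ C: inserts after position(s) 3, 7, 13: seniliagigioguzib
2. f -> v, p -> b / V _ V: no change
3. b -> p, d -> t, g -> k / _ #: fires at position(s) 17: seniliagigioguzip
surface: seniliagigioguzip
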